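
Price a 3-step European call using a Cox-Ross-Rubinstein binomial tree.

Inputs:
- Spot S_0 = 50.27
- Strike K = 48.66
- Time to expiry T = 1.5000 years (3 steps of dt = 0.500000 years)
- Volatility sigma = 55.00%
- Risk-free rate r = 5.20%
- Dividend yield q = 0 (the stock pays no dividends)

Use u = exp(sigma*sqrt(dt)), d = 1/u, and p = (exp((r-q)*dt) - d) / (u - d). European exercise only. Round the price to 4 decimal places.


Answer: Price = V(0,0) = 16.3160

Derivation:
dt = T/N = 0.500000
u = exp(sigma*sqrt(dt)) = 1.475370; d = 1/u = 0.677796
p = (exp((r-q)*dt) - d) / (u - d) = 0.437006
Discount per step: exp(-r*dt) = 0.974335
Stock lattice S(k, i) with i counting down-moves:
  k=0: S(0,0) = 50.2700
  k=1: S(1,0) = 74.1668; S(1,1) = 34.0728
  k=2: S(2,0) = 109.4235; S(2,1) = 50.2700; S(2,2) = 23.0944
  k=3: S(3,0) = 161.4402; S(3,1) = 74.1668; S(3,2) = 34.0728; S(3,3) = 15.6533
Terminal payoffs V(N, i) = max(S_T - K, 0):
  V(3,0) = 112.780179; V(3,1) = 25.506844; V(3,2) = 0.000000; V(3,3) = 0.000000
Backward induction: V(k, i) = exp(-r*dt) * [p * V(k+1, i) + (1-p) * V(k+1, i+1)].
  V(2,0) = exp(-r*dt) * [p*112.780179 + (1-p)*25.506844] = 62.012383
  V(2,1) = exp(-r*dt) * [p*25.506844 + (1-p)*0.000000] = 10.860576
  V(2,2) = exp(-r*dt) * [p*0.000000 + (1-p)*0.000000] = 0.000000
  V(1,0) = exp(-r*dt) * [p*62.012383 + (1-p)*10.860576] = 32.361801
  V(1,1) = exp(-r*dt) * [p*10.860576 + (1-p)*0.000000] = 4.624332
  V(0,0) = exp(-r*dt) * [p*32.361801 + (1-p)*4.624332] = 16.316004


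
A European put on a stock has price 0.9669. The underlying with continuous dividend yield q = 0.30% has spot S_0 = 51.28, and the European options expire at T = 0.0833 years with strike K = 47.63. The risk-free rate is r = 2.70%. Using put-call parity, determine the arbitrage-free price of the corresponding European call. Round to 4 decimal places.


Answer: Call price = 4.7111

Derivation:
Put-call parity: C - P = S_0 * exp(-qT) - K * exp(-rT).
S_0 * exp(-qT) = 51.2800 * 0.99975013 = 51.26718673
K * exp(-rT) = 47.6300 * 0.99775343 = 47.52299574
C = P + S*exp(-qT) - K*exp(-rT)
C = 0.9669 + 51.26718673 - 47.52299574 = 4.7111


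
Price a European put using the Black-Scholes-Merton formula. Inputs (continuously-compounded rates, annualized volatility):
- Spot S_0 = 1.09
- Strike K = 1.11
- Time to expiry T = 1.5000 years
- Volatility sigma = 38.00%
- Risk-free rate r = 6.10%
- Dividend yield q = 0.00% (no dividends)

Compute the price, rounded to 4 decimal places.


Answer: Price = 0.1573

Derivation:
d1 = (ln(S/K) + (r - q + 0.5*sigma^2) * T) / (sigma * sqrt(T)) = 0.39023741
d2 = d1 - sigma * sqrt(T) = -0.07516564
exp(-rT) = 0.91256132; exp(-qT) = 1.00000000
P = K * exp(-rT) * N(-d2) - S_0 * exp(-qT) * N(-d1)
N(-d1) = 0.34818050; N(-d2) = 0.52995854
P = 1.1100 * 0.91256132 * 0.52995854 - 1.0900 * 1.00000000 * 0.34818050 = 0.1573


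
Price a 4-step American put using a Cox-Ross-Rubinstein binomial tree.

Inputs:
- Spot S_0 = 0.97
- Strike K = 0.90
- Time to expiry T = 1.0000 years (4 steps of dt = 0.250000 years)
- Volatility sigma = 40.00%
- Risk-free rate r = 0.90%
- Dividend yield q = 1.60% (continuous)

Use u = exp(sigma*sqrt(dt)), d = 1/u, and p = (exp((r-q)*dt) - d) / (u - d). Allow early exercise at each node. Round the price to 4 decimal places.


Answer: Price = V(0,0) = 0.1185

Derivation:
dt = T/N = 0.250000
u = exp(sigma*sqrt(dt)) = 1.221403; d = 1/u = 0.818731
p = (exp((r-q)*dt) - d) / (u - d) = 0.445824
Discount per step: exp(-r*dt) = 0.997753
Stock lattice S(k, i) with i counting down-moves:
  k=0: S(0,0) = 0.9700
  k=1: S(1,0) = 1.1848; S(1,1) = 0.7942
  k=2: S(2,0) = 1.4471; S(2,1) = 0.9700; S(2,2) = 0.6502
  k=3: S(3,0) = 1.7675; S(3,1) = 1.1848; S(3,2) = 0.7942; S(3,3) = 0.5323
  k=4: S(4,0) = 2.1588; S(4,1) = 1.4471; S(4,2) = 0.9700; S(4,3) = 0.6502; S(4,4) = 0.4358
Terminal payoffs V(N, i) = max(K - S_T, 0):
  V(4,0) = 0.000000; V(4,1) = 0.000000; V(4,2) = 0.000000; V(4,3) = 0.249790; V(4,4) = 0.464151
Backward induction: V(k, i) = exp(-r*dt) * [p * V(k+1, i) + (1-p) * V(k+1, i+1)]; then take max(V_cont, immediate exercise) for American.
  V(3,0) = exp(-r*dt) * [p*0.000000 + (1-p)*0.000000] = 0.000000; exercise = 0.000000; V(3,0) = max -> 0.000000
  V(3,1) = exp(-r*dt) * [p*0.000000 + (1-p)*0.000000] = 0.000000; exercise = 0.000000; V(3,1) = max -> 0.000000
  V(3,2) = exp(-r*dt) * [p*0.000000 + (1-p)*0.249790] = 0.138116; exercise = 0.105831; V(3,2) = max -> 0.138116
  V(3,3) = exp(-r*dt) * [p*0.249790 + (1-p)*0.464151] = 0.367755; exercise = 0.367653; V(3,3) = max -> 0.367755
  V(2,0) = exp(-r*dt) * [p*0.000000 + (1-p)*0.000000] = 0.000000; exercise = 0.000000; V(2,0) = max -> 0.000000
  V(2,1) = exp(-r*dt) * [p*0.000000 + (1-p)*0.138116] = 0.076369; exercise = 0.000000; V(2,1) = max -> 0.076369
  V(2,2) = exp(-r*dt) * [p*0.138116 + (1-p)*0.367755] = 0.264780; exercise = 0.249790; V(2,2) = max -> 0.264780
  V(1,0) = exp(-r*dt) * [p*0.000000 + (1-p)*0.076369] = 0.042227; exercise = 0.000000; V(1,0) = max -> 0.042227
  V(1,1) = exp(-r*dt) * [p*0.076369 + (1-p)*0.264780] = 0.180376; exercise = 0.105831; V(1,1) = max -> 0.180376
  V(0,0) = exp(-r*dt) * [p*0.042227 + (1-p)*0.180376] = 0.118519; exercise = 0.000000; V(0,0) = max -> 0.118519


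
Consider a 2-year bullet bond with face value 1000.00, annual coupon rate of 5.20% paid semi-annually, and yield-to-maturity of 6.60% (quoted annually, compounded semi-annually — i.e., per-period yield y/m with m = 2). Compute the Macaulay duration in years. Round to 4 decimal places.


Answer: Macaulay duration = 1.9241 years

Derivation:
Coupon per period c = face * coupon_rate / m = 26.000000
Periods per year m = 2; per-period yield y/m = 0.033000
Number of cashflows N = 4
Cashflows (t years, CF_t, discount factor 1/(1+y/m)^(m*t), PV):
  t = 0.5000: CF_t = 26.000000, DF = 0.968054, PV = 25.169409
  t = 1.0000: CF_t = 26.000000, DF = 0.937129, PV = 24.365353
  t = 1.5000: CF_t = 26.000000, DF = 0.907192, PV = 23.586982
  t = 2.0000: CF_t = 1026.000000, DF = 0.878211, PV = 901.044157
Price P = sum_t PV_t = 974.165902
Macaulay numerator sum_t t * PV_t:
  t * PV_t at t = 0.5000: 12.584705
  t * PV_t at t = 1.0000: 24.365353
  t * PV_t at t = 1.5000: 35.380474
  t * PV_t at t = 2.0000: 1802.088314
Macaulay duration D = (sum_t t * PV_t) / P = 1874.418845 / 974.165902 = 1.924127


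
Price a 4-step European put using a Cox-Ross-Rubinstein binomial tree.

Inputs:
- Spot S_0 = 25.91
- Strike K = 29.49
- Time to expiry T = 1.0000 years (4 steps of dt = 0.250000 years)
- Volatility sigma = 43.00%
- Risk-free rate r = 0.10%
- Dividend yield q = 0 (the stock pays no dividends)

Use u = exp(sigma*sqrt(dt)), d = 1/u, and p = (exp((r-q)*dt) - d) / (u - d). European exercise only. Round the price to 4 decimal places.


Answer: Price = V(0,0) = 6.8580

Derivation:
dt = T/N = 0.250000
u = exp(sigma*sqrt(dt)) = 1.239862; d = 1/u = 0.806541
p = (exp((r-q)*dt) - d) / (u - d) = 0.447033
Discount per step: exp(-r*dt) = 0.999750
Stock lattice S(k, i) with i counting down-moves:
  k=0: S(0,0) = 25.9100
  k=1: S(1,0) = 32.1248; S(1,1) = 20.8975
  k=2: S(2,0) = 39.8303; S(2,1) = 25.9100; S(2,2) = 16.8547
  k=3: S(3,0) = 49.3841; S(3,1) = 32.1248; S(3,2) = 20.8975; S(3,3) = 13.5940
  k=4: S(4,0) = 61.2295; S(4,1) = 39.8303; S(4,2) = 25.9100; S(4,3) = 16.8547; S(4,4) = 10.9641
Terminal payoffs V(N, i) = max(K - S_T, 0):
  V(4,0) = 0.000000; V(4,1) = 0.000000; V(4,2) = 3.580000; V(4,3) = 12.635309; V(4,4) = 18.525870
Backward induction: V(k, i) = exp(-r*dt) * [p * V(k+1, i) + (1-p) * V(k+1, i+1)].
  V(3,0) = exp(-r*dt) * [p*0.000000 + (1-p)*0.000000] = 0.000000
  V(3,1) = exp(-r*dt) * [p*0.000000 + (1-p)*3.580000] = 1.979127
  V(3,2) = exp(-r*dt) * [p*3.580000 + (1-p)*12.635309] = 8.585140
  V(3,3) = exp(-r*dt) * [p*12.635309 + (1-p)*18.525870] = 15.888622
  V(2,0) = exp(-r*dt) * [p*0.000000 + (1-p)*1.979127] = 1.094118
  V(2,1) = exp(-r*dt) * [p*1.979127 + (1-p)*8.585140] = 5.630625
  V(2,2) = exp(-r*dt) * [p*8.585140 + (1-p)*15.888622] = 12.620568
  V(1,0) = exp(-r*dt) * [p*1.094118 + (1-p)*5.630625] = 3.601756
  V(1,1) = exp(-r*dt) * [p*5.630625 + (1-p)*12.620568] = 9.493459
  V(0,0) = exp(-r*dt) * [p*3.601756 + (1-p)*9.493459] = 6.857958


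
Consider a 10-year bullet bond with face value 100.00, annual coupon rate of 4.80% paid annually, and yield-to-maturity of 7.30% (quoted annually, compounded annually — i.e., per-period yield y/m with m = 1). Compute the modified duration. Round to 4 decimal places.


Coupon per period c = face * coupon_rate / m = 4.800000
Periods per year m = 1; per-period yield y/m = 0.073000
Number of cashflows N = 10
Cashflows (t years, CF_t, discount factor 1/(1+y/m)^(m*t), PV):
  t = 1.0000: CF_t = 4.800000, DF = 0.931966, PV = 4.473439
  t = 2.0000: CF_t = 4.800000, DF = 0.868561, PV = 4.169095
  t = 3.0000: CF_t = 4.800000, DF = 0.809470, PV = 3.885457
  t = 4.0000: CF_t = 4.800000, DF = 0.754399, PV = 3.621115
  t = 5.0000: CF_t = 4.800000, DF = 0.703075, PV = 3.374758
  t = 6.0000: CF_t = 4.800000, DF = 0.655242, PV = 3.145161
  t = 7.0000: CF_t = 4.800000, DF = 0.610663, PV = 2.931185
  t = 8.0000: CF_t = 4.800000, DF = 0.569118, PV = 2.731766
  t = 9.0000: CF_t = 4.800000, DF = 0.530399, PV = 2.545914
  t = 10.0000: CF_t = 104.800000, DF = 0.494314, PV = 51.804092
Price P = sum_t PV_t = 82.681981
First compute Macaulay numerator sum_t t * PV_t:
  t * PV_t at t = 1.0000: 4.473439
  t * PV_t at t = 2.0000: 8.338190
  t * PV_t at t = 3.0000: 11.656370
  t * PV_t at t = 4.0000: 14.484461
  t * PV_t at t = 5.0000: 16.873790
  t * PV_t at t = 6.0000: 18.870967
  t * PV_t at t = 7.0000: 20.518293
  t * PV_t at t = 8.0000: 21.854126
  t * PV_t at t = 9.0000: 22.913227
  t * PV_t at t = 10.0000: 518.040916
Macaulay duration D = 658.023779 / 82.681981 = 7.958491
Modified duration = D / (1 + y/m) = 7.958491 / (1 + 0.073000) = 7.417046

Answer: Modified duration = 7.4170


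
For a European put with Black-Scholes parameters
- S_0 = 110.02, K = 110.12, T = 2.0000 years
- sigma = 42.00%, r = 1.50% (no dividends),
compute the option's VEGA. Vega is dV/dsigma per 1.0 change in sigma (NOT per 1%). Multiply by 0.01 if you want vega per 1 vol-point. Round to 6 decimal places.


d1 = 0.3459629144; d2 = -0.2480067818
phi(d1) = 0.3757678666; exp(-qT) = 1.0000000000; exp(-rT) = 0.9704455335
Vega = S * exp(-qT) * phi(d1) * sqrt(T) = 110.0200 * 1.0000000000 * 0.3757678666 * 1.4142135624 = 58.466390

Answer: Vega = 58.466390


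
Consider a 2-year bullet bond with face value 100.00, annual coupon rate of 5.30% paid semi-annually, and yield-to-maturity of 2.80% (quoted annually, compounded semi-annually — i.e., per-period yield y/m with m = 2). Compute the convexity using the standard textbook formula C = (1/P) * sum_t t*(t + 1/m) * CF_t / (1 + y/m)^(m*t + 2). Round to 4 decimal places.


Coupon per period c = face * coupon_rate / m = 2.650000
Periods per year m = 2; per-period yield y/m = 0.014000
Number of cashflows N = 4
Cashflows (t years, CF_t, discount factor 1/(1+y/m)^(m*t), PV):
  t = 0.5000: CF_t = 2.650000, DF = 0.986193, PV = 2.613412
  t = 1.0000: CF_t = 2.650000, DF = 0.972577, PV = 2.577330
  t = 1.5000: CF_t = 2.650000, DF = 0.959149, PV = 2.541745
  t = 2.0000: CF_t = 102.650000, DF = 0.945906, PV = 97.097296
Price P = sum_t PV_t = 104.829783
Convexity numerator sum_t t*(t + 1/m) * CF_t / (1+y/m)^(m*t + 2):
  t = 0.5000: term = 1.270873
  t = 1.0000: term = 3.759978
  t = 1.5000: term = 7.416130
  t = 2.0000: term = 472.173085
Convexity = (1/P) * sum = 484.620066 / 104.829783 = 4.622924

Answer: Convexity = 4.6229


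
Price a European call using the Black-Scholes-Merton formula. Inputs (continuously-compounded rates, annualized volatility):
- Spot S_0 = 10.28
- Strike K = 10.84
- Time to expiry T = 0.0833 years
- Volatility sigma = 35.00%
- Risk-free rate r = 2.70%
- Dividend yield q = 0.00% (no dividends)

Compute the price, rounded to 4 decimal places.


d1 = (ln(S/K) + (r - q + 0.5*sigma^2) * T) / (sigma * sqrt(T)) = -0.45231915
d2 = d1 - sigma * sqrt(T) = -0.55333524
exp(-rT) = 0.99775343; exp(-qT) = 1.00000000
C = S_0 * exp(-qT) * N(d1) - K * exp(-rT) * N(d2)
N(d1) = 0.32551954; N(d2) = 0.29001694
C = 10.2800 * 1.00000000 * 0.32551954 - 10.8400 * 0.99775343 * 0.29001694 = 0.2096

Answer: Price = 0.2096


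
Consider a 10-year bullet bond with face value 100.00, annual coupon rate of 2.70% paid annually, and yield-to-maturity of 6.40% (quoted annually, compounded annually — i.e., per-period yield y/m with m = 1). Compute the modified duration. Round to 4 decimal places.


Answer: Modified duration = 8.1458

Derivation:
Coupon per period c = face * coupon_rate / m = 2.700000
Periods per year m = 1; per-period yield y/m = 0.064000
Number of cashflows N = 10
Cashflows (t years, CF_t, discount factor 1/(1+y/m)^(m*t), PV):
  t = 1.0000: CF_t = 2.700000, DF = 0.939850, PV = 2.537594
  t = 2.0000: CF_t = 2.700000, DF = 0.883317, PV = 2.384957
  t = 3.0000: CF_t = 2.700000, DF = 0.830185, PV = 2.241501
  t = 4.0000: CF_t = 2.700000, DF = 0.780249, PV = 2.106674
  t = 5.0000: CF_t = 2.700000, DF = 0.733317, PV = 1.979956
  t = 6.0000: CF_t = 2.700000, DF = 0.689208, PV = 1.860861
  t = 7.0000: CF_t = 2.700000, DF = 0.647752, PV = 1.748930
  t = 8.0000: CF_t = 2.700000, DF = 0.608789, PV = 1.643731
  t = 9.0000: CF_t = 2.700000, DF = 0.572170, PV = 1.544860
  t = 10.0000: CF_t = 102.700000, DF = 0.537754, PV = 55.227345
Price P = sum_t PV_t = 73.276408
First compute Macaulay numerator sum_t t * PV_t:
  t * PV_t at t = 1.0000: 2.537594
  t * PV_t at t = 2.0000: 4.769914
  t * PV_t at t = 3.0000: 6.724502
  t * PV_t at t = 4.0000: 8.426694
  t * PV_t at t = 5.0000: 9.899782
  t * PV_t at t = 6.0000: 11.165168
  t * PV_t at t = 7.0000: 12.242508
  t * PV_t at t = 8.0000: 13.149848
  t * PV_t at t = 9.0000: 13.903739
  t * PV_t at t = 10.0000: 552.273448
Macaulay duration D = 635.093197 / 73.276408 = 8.667090
Modified duration = D / (1 + y/m) = 8.667090 / (1 + 0.064000) = 8.145761


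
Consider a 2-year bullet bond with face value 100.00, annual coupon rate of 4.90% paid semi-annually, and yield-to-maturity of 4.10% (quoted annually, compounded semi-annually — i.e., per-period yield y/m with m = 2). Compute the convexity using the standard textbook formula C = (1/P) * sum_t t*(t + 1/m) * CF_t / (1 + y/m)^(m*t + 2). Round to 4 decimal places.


Answer: Convexity = 4.5775

Derivation:
Coupon per period c = face * coupon_rate / m = 2.450000
Periods per year m = 2; per-period yield y/m = 0.020500
Number of cashflows N = 4
Cashflows (t years, CF_t, discount factor 1/(1+y/m)^(m*t), PV):
  t = 0.5000: CF_t = 2.450000, DF = 0.979912, PV = 2.400784
  t = 1.0000: CF_t = 2.450000, DF = 0.960227, PV = 2.352557
  t = 1.5000: CF_t = 2.450000, DF = 0.940938, PV = 2.305298
  t = 2.0000: CF_t = 102.450000, DF = 0.922036, PV = 94.462607
Price P = sum_t PV_t = 101.521245
Convexity numerator sum_t t*(t + 1/m) * CF_t / (1+y/m)^(m*t + 2):
  t = 0.5000: term = 1.152649
  t = 1.0000: term = 3.388483
  t = 1.5000: term = 6.640829
  t = 2.0000: term = 453.527799
Convexity = (1/P) * sum = 464.709760 / 101.521245 = 4.577463


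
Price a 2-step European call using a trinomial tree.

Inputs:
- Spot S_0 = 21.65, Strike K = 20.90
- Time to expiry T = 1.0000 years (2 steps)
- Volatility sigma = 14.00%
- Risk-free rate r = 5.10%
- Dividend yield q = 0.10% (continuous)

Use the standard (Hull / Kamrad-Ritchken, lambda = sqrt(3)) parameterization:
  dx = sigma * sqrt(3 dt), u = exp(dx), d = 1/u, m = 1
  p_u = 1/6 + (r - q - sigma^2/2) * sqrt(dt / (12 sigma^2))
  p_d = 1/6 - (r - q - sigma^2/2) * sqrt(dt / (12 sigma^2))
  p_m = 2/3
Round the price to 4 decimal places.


dt = T/N = 0.500000; dx = sigma*sqrt(3*dt) = 0.171464
u = exp(dx) = 1.187042; d = 1/u = 0.842430
p_u = 0.225279, p_m = 0.666667, p_d = 0.108054
Discount per step: exp(-r*dt) = 0.974822
Stock lattice S(k, j) with j the centered position index:
  k=0: S(0,+0) = 21.6500
  k=1: S(1,-1) = 18.2386; S(1,+0) = 21.6500; S(1,+1) = 25.6995
  k=2: S(2,-2) = 15.3648; S(2,-1) = 18.2386; S(2,+0) = 21.6500; S(2,+1) = 25.6995; S(2,+2) = 30.5063
Terminal payoffs V(N, j) = max(S_T - K, 0):
  V(2,-2) = 0.000000; V(2,-1) = 0.000000; V(2,+0) = 0.750000; V(2,+1) = 4.799454; V(2,+2) = 9.606324
Backward induction: V(k, j) = exp(-r*dt) * [p_u * V(k+1, j+1) + p_m * V(k+1, j) + p_d * V(k+1, j-1)]
  V(1,-1) = exp(-r*dt) * [p_u*0.750000 + p_m*0.000000 + p_d*0.000000] = 0.164706
  V(1,+0) = exp(-r*dt) * [p_u*4.799454 + p_m*0.750000 + p_d*0.000000] = 1.541407
  V(1,+1) = exp(-r*dt) * [p_u*9.606324 + p_m*4.799454 + p_d*0.750000] = 5.307697
  V(0,+0) = exp(-r*dt) * [p_u*5.307697 + p_m*1.541407 + p_d*0.164706] = 2.184691

Answer: Price = V(0,0) = 2.1847


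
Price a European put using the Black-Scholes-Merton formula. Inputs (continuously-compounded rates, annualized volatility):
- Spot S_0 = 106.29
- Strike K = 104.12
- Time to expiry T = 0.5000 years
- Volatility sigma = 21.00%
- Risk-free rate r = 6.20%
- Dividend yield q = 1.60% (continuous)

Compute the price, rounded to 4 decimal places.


d1 = (ln(S/K) + (r - q + 0.5*sigma^2) * T) / (sigma * sqrt(T)) = 0.36804657
d2 = d1 - sigma * sqrt(T) = 0.21955415
exp(-rT) = 0.96947557; exp(-qT) = 0.99203191
P = K * exp(-rT) * N(-d2) - S_0 * exp(-qT) * N(-d1)
N(-d1) = 0.35641925; N(-d2) = 0.41310920
P = 104.1200 * 0.96947557 * 0.41310920 - 106.2900 * 0.99203191 * 0.35641925 = 4.1180

Answer: Price = 4.1180


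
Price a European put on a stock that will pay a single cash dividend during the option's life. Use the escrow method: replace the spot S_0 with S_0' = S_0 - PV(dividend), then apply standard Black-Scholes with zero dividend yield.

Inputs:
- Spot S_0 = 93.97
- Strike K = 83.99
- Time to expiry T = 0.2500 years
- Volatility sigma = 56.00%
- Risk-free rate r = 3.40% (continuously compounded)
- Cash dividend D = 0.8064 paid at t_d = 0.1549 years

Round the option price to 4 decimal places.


Answer: Price = 5.6507

Derivation:
PV(D) = D * exp(-r * t_d) = 0.8064 * 0.99474724 = 0.80216418
S_0' = S_0 - PV(D) = 93.9700 - 0.80216418 = 93.16783582
d1 = (ln(S_0'/K) + (r + sigma^2/2)*T) / (sigma*sqrt(T)) = 0.54073146
d2 = d1 - sigma*sqrt(T) = 0.26073146
exp(-rT) = 0.99153602
N(-d1) = 0.29434635; N(-d2) = 0.39714980
P = K * exp(-rT) * N(-d2) - S_0' * N(-d1) = 83.9900 * 0.99153602 * 0.39714980 - 93.16783582 * 0.29434635 = 5.6507


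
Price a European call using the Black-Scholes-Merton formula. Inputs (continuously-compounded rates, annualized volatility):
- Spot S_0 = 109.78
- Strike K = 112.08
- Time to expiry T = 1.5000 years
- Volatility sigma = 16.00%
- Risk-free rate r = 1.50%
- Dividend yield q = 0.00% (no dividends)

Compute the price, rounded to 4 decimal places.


d1 = (ln(S/K) + (r - q + 0.5*sigma^2) * T) / (sigma * sqrt(T)) = 0.10698892
d2 = d1 - sigma * sqrt(T) = -0.08897026
exp(-rT) = 0.97775124; exp(-qT) = 1.00000000
C = S_0 * exp(-qT) * N(d1) - K * exp(-rT) * N(d2)
N(d1) = 0.54260112; N(d2) = 0.46455277
C = 109.7800 * 1.00000000 * 0.54260112 - 112.0800 * 0.97775124 * 0.46455277 = 8.6581

Answer: Price = 8.6581


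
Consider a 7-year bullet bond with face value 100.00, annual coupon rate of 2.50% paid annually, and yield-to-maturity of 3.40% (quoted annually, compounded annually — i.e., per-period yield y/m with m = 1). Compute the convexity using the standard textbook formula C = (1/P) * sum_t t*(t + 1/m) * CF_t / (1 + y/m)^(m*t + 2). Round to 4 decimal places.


Answer: Convexity = 47.3353

Derivation:
Coupon per period c = face * coupon_rate / m = 2.500000
Periods per year m = 1; per-period yield y/m = 0.034000
Number of cashflows N = 7
Cashflows (t years, CF_t, discount factor 1/(1+y/m)^(m*t), PV):
  t = 1.0000: CF_t = 2.500000, DF = 0.967118, PV = 2.417795
  t = 2.0000: CF_t = 2.500000, DF = 0.935317, PV = 2.338293
  t = 3.0000: CF_t = 2.500000, DF = 0.904562, PV = 2.261405
  t = 4.0000: CF_t = 2.500000, DF = 0.874818, PV = 2.187046
  t = 5.0000: CF_t = 2.500000, DF = 0.846052, PV = 2.115131
  t = 6.0000: CF_t = 2.500000, DF = 0.818233, PV = 2.045581
  t = 7.0000: CF_t = 102.500000, DF = 0.791327, PV = 81.111063
Price P = sum_t PV_t = 94.476315
Convexity numerator sum_t t*(t + 1/m) * CF_t / (1+y/m)^(m*t + 2):
  t = 1.0000: term = 4.522810
  t = 2.0000: term = 13.122274
  t = 3.0000: term = 25.381575
  t = 4.0000: term = 40.911629
  t = 5.0000: term = 59.349558
  t = 6.0000: term = 80.357236
  t = 7.0000: term = 4248.416076
Convexity = (1/P) * sum = 4472.061159 / 94.476315 = 47.335263


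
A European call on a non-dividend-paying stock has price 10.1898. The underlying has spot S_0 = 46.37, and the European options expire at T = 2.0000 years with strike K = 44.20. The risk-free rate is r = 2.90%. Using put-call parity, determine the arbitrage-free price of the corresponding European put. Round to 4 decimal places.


Answer: Put price = 5.5291

Derivation:
Put-call parity: C - P = S_0 * exp(-qT) - K * exp(-rT).
S_0 * exp(-qT) = 46.3700 * 1.00000000 = 46.37000000
K * exp(-rT) = 44.2000 * 0.94364995 = 41.70932768
P = C - S*exp(-qT) + K*exp(-rT)
P = 10.1898 - 46.37000000 + 41.70932768 = 5.5291


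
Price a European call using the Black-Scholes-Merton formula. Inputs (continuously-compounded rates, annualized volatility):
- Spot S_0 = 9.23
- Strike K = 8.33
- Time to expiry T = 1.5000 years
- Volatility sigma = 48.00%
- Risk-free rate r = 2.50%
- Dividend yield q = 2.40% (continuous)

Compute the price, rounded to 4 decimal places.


Answer: Price = 2.4265

Derivation:
d1 = (ln(S/K) + (r - q + 0.5*sigma^2) * T) / (sigma * sqrt(T)) = 0.47100897
d2 = d1 - sigma * sqrt(T) = -0.11686857
exp(-rT) = 0.96319442; exp(-qT) = 0.96464029
C = S_0 * exp(-qT) * N(d1) - K * exp(-rT) * N(d2)
N(d1) = 0.68118283; N(d2) = 0.45348210
C = 9.2300 * 0.96464029 * 0.68118283 - 8.3300 * 0.96319442 * 0.45348210 = 2.4265


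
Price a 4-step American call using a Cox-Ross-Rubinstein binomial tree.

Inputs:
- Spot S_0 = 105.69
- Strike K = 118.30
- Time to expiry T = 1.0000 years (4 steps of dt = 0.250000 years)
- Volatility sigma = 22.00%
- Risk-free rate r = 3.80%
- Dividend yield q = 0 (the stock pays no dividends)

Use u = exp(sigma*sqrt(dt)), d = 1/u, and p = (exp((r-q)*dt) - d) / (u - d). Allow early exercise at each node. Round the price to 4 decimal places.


dt = T/N = 0.250000
u = exp(sigma*sqrt(dt)) = 1.116278; d = 1/u = 0.895834
p = (exp((r-q)*dt) - d) / (u - d) = 0.515828
Discount per step: exp(-r*dt) = 0.990545
Stock lattice S(k, i) with i counting down-moves:
  k=0: S(0,0) = 105.6900
  k=1: S(1,0) = 117.9794; S(1,1) = 94.6807
  k=2: S(2,0) = 131.6978; S(2,1) = 105.6900; S(2,2) = 84.8182
  k=3: S(3,0) = 147.0114; S(3,1) = 117.9794; S(3,2) = 94.6807; S(3,3) = 75.9830
  k=4: S(4,0) = 164.1056; S(4,1) = 131.6978; S(4,2) = 105.6900; S(4,3) = 84.8182; S(4,4) = 68.0682
Terminal payoffs V(N, i) = max(S_T - K, 0):
  V(4,0) = 45.805626; V(4,1) = 13.397850; V(4,2) = 0.000000; V(4,3) = 0.000000; V(4,4) = 0.000000
Backward induction: V(k, i) = exp(-r*dt) * [p * V(k+1, i) + (1-p) * V(k+1, i+1)]; then take max(V_cont, immediate exercise) for American.
  V(3,0) = exp(-r*dt) * [p*45.805626 + (1-p)*13.397850] = 29.829950; exercise = 28.711421; V(3,0) = max -> 29.829950
  V(3,1) = exp(-r*dt) * [p*13.397850 + (1-p)*0.000000] = 6.845641; exercise = 0.000000; V(3,1) = max -> 6.845641
  V(3,2) = exp(-r*dt) * [p*0.000000 + (1-p)*0.000000] = 0.000000; exercise = 0.000000; V(3,2) = max -> 0.000000
  V(3,3) = exp(-r*dt) * [p*0.000000 + (1-p)*0.000000] = 0.000000; exercise = 0.000000; V(3,3) = max -> 0.000000
  V(2,0) = exp(-r*dt) * [p*29.829950 + (1-p)*6.845641] = 18.524765; exercise = 13.397850; V(2,0) = max -> 18.524765
  V(2,1) = exp(-r*dt) * [p*6.845641 + (1-p)*0.000000] = 3.497785; exercise = 0.000000; V(2,1) = max -> 3.497785
  V(2,2) = exp(-r*dt) * [p*0.000000 + (1-p)*0.000000] = 0.000000; exercise = 0.000000; V(2,2) = max -> 0.000000
  V(1,0) = exp(-r*dt) * [p*18.524765 + (1-p)*3.497785] = 11.142760; exercise = 0.000000; V(1,0) = max -> 11.142760
  V(1,1) = exp(-r*dt) * [p*3.497785 + (1-p)*0.000000] = 1.787196; exercise = 0.000000; V(1,1) = max -> 1.787196
  V(0,0) = exp(-r*dt) * [p*11.142760 + (1-p)*1.787196] = 6.550531; exercise = 0.000000; V(0,0) = max -> 6.550531

Answer: Price = V(0,0) = 6.5505


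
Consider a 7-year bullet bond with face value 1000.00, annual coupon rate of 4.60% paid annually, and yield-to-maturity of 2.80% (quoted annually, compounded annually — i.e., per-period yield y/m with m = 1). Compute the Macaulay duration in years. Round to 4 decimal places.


Answer: Macaulay duration = 6.1930 years

Derivation:
Coupon per period c = face * coupon_rate / m = 46.000000
Periods per year m = 1; per-period yield y/m = 0.028000
Number of cashflows N = 7
Cashflows (t years, CF_t, discount factor 1/(1+y/m)^(m*t), PV):
  t = 1.0000: CF_t = 46.000000, DF = 0.972763, PV = 44.747082
  t = 2.0000: CF_t = 46.000000, DF = 0.946267, PV = 43.528290
  t = 3.0000: CF_t = 46.000000, DF = 0.920493, PV = 42.342694
  t = 4.0000: CF_t = 46.000000, DF = 0.895422, PV = 41.189391
  t = 5.0000: CF_t = 46.000000, DF = 0.871033, PV = 40.067501
  t = 6.0000: CF_t = 46.000000, DF = 0.847308, PV = 38.976168
  t = 7.0000: CF_t = 1046.000000, DF = 0.824230, PV = 862.144143
Price P = sum_t PV_t = 1112.995269
Macaulay numerator sum_t t * PV_t:
  t * PV_t at t = 1.0000: 44.747082
  t * PV_t at t = 2.0000: 87.056579
  t * PV_t at t = 3.0000: 127.028082
  t * PV_t at t = 4.0000: 164.757565
  t * PV_t at t = 5.0000: 200.337506
  t * PV_t at t = 6.0000: 233.857011
  t * PV_t at t = 7.0000: 6035.008998
Macaulay duration D = (sum_t t * PV_t) / P = 6892.792823 / 1112.995269 = 6.193012


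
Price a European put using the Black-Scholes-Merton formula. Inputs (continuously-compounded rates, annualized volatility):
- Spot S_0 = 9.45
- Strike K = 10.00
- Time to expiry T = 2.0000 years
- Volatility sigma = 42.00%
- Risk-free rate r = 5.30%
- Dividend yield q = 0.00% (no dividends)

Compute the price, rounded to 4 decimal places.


Answer: Price = 1.9329

Derivation:
d1 = (ln(S/K) + (r - q + 0.5*sigma^2) * T) / (sigma * sqrt(T)) = 0.38020399
d2 = d1 - sigma * sqrt(T) = -0.21376571
exp(-rT) = 0.89942465; exp(-qT) = 1.00000000
P = K * exp(-rT) * N(-d2) - S_0 * exp(-qT) * N(-d1)
N(-d1) = 0.35189700; N(-d2) = 0.58463512
P = 10.0000 * 0.89942465 * 0.58463512 - 9.4500 * 1.00000000 * 0.35189700 = 1.9329


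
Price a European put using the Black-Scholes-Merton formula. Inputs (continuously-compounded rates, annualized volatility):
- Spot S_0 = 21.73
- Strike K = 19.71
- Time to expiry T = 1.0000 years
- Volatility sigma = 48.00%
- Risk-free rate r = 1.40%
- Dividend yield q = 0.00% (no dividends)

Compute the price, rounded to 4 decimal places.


d1 = (ln(S/K) + (r - q + 0.5*sigma^2) * T) / (sigma * sqrt(T)) = 0.47243265
d2 = d1 - sigma * sqrt(T) = -0.00756735
exp(-rT) = 0.98609754; exp(-qT) = 1.00000000
P = K * exp(-rT) * N(-d2) - S_0 * exp(-qT) * N(-d1)
N(-d1) = 0.31830900; N(-d2) = 0.50301891
P = 19.7100 * 0.98609754 * 0.50301891 - 21.7300 * 1.00000000 * 0.31830900 = 2.8598

Answer: Price = 2.8598


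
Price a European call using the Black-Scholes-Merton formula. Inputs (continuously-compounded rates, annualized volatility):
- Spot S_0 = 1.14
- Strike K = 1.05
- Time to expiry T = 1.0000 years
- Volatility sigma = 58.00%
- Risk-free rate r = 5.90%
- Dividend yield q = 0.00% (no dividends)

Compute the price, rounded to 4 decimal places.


d1 = (ln(S/K) + (r - q + 0.5*sigma^2) * T) / (sigma * sqrt(T)) = 0.53351396
d2 = d1 - sigma * sqrt(T) = -0.04648604
exp(-rT) = 0.94270677; exp(-qT) = 1.00000000
C = S_0 * exp(-qT) * N(d1) - K * exp(-rT) * N(d2)
N(d1) = 0.70316108; N(d2) = 0.48146143
C = 1.1400 * 1.00000000 * 0.70316108 - 1.0500 * 0.94270677 * 0.48146143 = 0.3250

Answer: Price = 0.3250


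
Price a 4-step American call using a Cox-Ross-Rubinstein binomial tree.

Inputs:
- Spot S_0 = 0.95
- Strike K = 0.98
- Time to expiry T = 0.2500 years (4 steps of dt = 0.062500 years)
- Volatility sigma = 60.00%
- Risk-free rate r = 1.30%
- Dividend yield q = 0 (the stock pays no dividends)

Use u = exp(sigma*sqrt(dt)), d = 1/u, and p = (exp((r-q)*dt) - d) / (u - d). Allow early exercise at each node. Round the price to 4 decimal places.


dt = T/N = 0.062500
u = exp(sigma*sqrt(dt)) = 1.161834; d = 1/u = 0.860708
p = (exp((r-q)*dt) - d) / (u - d) = 0.465269
Discount per step: exp(-r*dt) = 0.999188
Stock lattice S(k, i) with i counting down-moves:
  k=0: S(0,0) = 0.9500
  k=1: S(1,0) = 1.1037; S(1,1) = 0.8177
  k=2: S(2,0) = 1.2824; S(2,1) = 0.9500; S(2,2) = 0.7038
  k=3: S(3,0) = 1.4899; S(3,1) = 1.1037; S(3,2) = 0.8177; S(3,3) = 0.6057
  k=4: S(4,0) = 1.7310; S(4,1) = 1.2824; S(4,2) = 0.9500; S(4,3) = 0.7038; S(4,4) = 0.5214
Terminal payoffs V(N, i) = max(S_T - K, 0):
  V(4,0) = 0.751013; V(4,1) = 0.302366; V(4,2) = 0.000000; V(4,3) = 0.000000; V(4,4) = 0.000000
Backward induction: V(k, i) = exp(-r*dt) * [p * V(k+1, i) + (1-p) * V(k+1, i+1)]; then take max(V_cont, immediate exercise) for American.
  V(3,0) = exp(-r*dt) * [p*0.751013 + (1-p)*0.302366] = 0.510693; exercise = 0.509897; V(3,0) = max -> 0.510693
  V(3,1) = exp(-r*dt) * [p*0.302366 + (1-p)*0.000000] = 0.140567; exercise = 0.123743; V(3,1) = max -> 0.140567
  V(3,2) = exp(-r*dt) * [p*0.000000 + (1-p)*0.000000] = 0.000000; exercise = 0.000000; V(3,2) = max -> 0.000000
  V(3,3) = exp(-r*dt) * [p*0.000000 + (1-p)*0.000000] = 0.000000; exercise = 0.000000; V(3,3) = max -> 0.000000
  V(2,0) = exp(-r*dt) * [p*0.510693 + (1-p)*0.140567] = 0.312521; exercise = 0.302366; V(2,0) = max -> 0.312521
  V(2,1) = exp(-r*dt) * [p*0.140567 + (1-p)*0.000000] = 0.065349; exercise = 0.000000; V(2,1) = max -> 0.065349
  V(2,2) = exp(-r*dt) * [p*0.000000 + (1-p)*0.000000] = 0.000000; exercise = 0.000000; V(2,2) = max -> 0.000000
  V(1,0) = exp(-r*dt) * [p*0.312521 + (1-p)*0.065349] = 0.180204; exercise = 0.123743; V(1,0) = max -> 0.180204
  V(1,1) = exp(-r*dt) * [p*0.065349 + (1-p)*0.000000] = 0.030380; exercise = 0.000000; V(1,1) = max -> 0.030380
  V(0,0) = exp(-r*dt) * [p*0.180204 + (1-p)*0.030380] = 0.100007; exercise = 0.000000; V(0,0) = max -> 0.100007

Answer: Price = V(0,0) = 0.1000


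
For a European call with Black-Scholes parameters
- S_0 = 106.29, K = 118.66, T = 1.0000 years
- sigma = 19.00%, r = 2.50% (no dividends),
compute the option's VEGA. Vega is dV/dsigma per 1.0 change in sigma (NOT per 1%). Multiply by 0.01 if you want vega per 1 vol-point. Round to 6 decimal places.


Answer: Vega = 39.844403

Derivation:
d1 = -0.3528476489; d2 = -0.5428476489
phi(d1) = 0.3748650199; exp(-qT) = 1.0000000000; exp(-rT) = 0.9753099120
Vega = S * exp(-qT) * phi(d1) * sqrt(T) = 106.2900 * 1.0000000000 * 0.3748650199 * 1.0000000000 = 39.844403


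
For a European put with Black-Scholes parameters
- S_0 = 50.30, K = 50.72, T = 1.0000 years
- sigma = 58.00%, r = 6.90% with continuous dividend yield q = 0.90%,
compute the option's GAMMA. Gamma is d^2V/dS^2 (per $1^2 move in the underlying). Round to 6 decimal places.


d1 = 0.3791116672; d2 = -0.2008883328
phi(d1) = 0.3712790431; exp(-qT) = 0.9910403788; exp(-rT) = 0.9333266801
Gamma = exp(-qT) * phi(d1) / (S * sigma * sqrt(T)) = 0.9910403788 * 0.3712790431 / (50.3000 * 0.5800 * 1.0000000000) = 0.012612

Answer: Gamma = 0.012612


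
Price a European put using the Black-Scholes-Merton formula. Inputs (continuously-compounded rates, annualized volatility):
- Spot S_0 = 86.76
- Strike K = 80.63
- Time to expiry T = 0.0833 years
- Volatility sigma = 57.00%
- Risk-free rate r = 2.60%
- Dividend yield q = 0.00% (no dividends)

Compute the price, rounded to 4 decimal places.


d1 = (ln(S/K) + (r - q + 0.5*sigma^2) * T) / (sigma * sqrt(T)) = 0.54082881
d2 = d1 - sigma * sqrt(T) = 0.37631689
exp(-rT) = 0.99783654; exp(-qT) = 1.00000000
P = K * exp(-rT) * N(-d2) - S_0 * exp(-qT) * N(-d1)
N(-d1) = 0.29431279; N(-d2) = 0.35334066
P = 80.6300 * 0.99783654 * 0.35334066 - 86.7600 * 1.00000000 * 0.29431279 = 2.8936

Answer: Price = 2.8936


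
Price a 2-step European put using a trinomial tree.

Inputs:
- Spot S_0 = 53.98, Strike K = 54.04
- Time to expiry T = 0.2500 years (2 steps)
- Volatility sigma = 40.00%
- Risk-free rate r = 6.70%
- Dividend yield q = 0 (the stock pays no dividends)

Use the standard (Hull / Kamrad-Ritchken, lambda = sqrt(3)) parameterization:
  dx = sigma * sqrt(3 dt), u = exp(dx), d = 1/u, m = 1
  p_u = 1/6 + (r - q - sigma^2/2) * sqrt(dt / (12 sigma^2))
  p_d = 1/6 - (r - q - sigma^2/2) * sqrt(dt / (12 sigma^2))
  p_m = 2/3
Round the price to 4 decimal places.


Answer: Price = V(0,0) = 3.2525

Derivation:
dt = T/N = 0.125000; dx = sigma*sqrt(3*dt) = 0.244949
u = exp(dx) = 1.277556; d = 1/u = 0.782744
p_u = 0.163350, p_m = 0.666667, p_d = 0.169984
Discount per step: exp(-r*dt) = 0.991660
Stock lattice S(k, j) with j the centered position index:
  k=0: S(0,+0) = 53.9800
  k=1: S(1,-1) = 42.2525; S(1,+0) = 53.9800; S(1,+1) = 68.9625
  k=2: S(2,-2) = 33.0729; S(2,-1) = 42.2525; S(2,+0) = 53.9800; S(2,+1) = 68.9625; S(2,+2) = 88.1034
Terminal payoffs V(N, j) = max(K - S_T, 0):
  V(2,-2) = 20.967052; V(2,-1) = 11.787453; V(2,+0) = 0.060000; V(2,+1) = 0.000000; V(2,+2) = 0.000000
Backward induction: V(k, j) = exp(-r*dt) * [p_u * V(k+1, j+1) + p_m * V(k+1, j) + p_d * V(k+1, j-1)]
  V(1,-1) = exp(-r*dt) * [p_u*0.060000 + p_m*11.787453 + p_d*20.967052] = 11.336815
  V(1,+0) = exp(-r*dt) * [p_u*0.000000 + p_m*0.060000 + p_d*11.787453] = 2.026630
  V(1,+1) = exp(-r*dt) * [p_u*0.000000 + p_m*0.000000 + p_d*0.060000] = 0.010114
  V(0,+0) = exp(-r*dt) * [p_u*0.010114 + p_m*2.026630 + p_d*11.336815] = 3.252459


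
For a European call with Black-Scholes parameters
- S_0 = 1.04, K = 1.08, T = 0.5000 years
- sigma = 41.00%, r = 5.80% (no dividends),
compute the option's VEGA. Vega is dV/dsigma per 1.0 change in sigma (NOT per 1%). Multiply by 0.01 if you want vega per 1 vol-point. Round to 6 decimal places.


Answer: Vega = 0.291451

Derivation:
d1 = 0.1148088648; d2 = -0.1751049154
phi(d1) = 0.3963216813; exp(-qT) = 1.0000000000; exp(-rT) = 0.9714164645
Vega = S * exp(-qT) * phi(d1) * sqrt(T) = 1.0400 * 1.0000000000 * 0.3963216813 * 0.7071067812 = 0.291451


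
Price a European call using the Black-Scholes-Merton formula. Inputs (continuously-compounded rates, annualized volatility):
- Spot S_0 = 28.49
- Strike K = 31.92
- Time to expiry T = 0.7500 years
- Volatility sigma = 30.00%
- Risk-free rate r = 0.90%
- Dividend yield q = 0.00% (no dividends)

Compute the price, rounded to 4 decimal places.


Answer: Price = 1.7612

Derivation:
d1 = (ln(S/K) + (r - q + 0.5*sigma^2) * T) / (sigma * sqrt(T)) = -0.28166850
d2 = d1 - sigma * sqrt(T) = -0.54147613
exp(-rT) = 0.99327273; exp(-qT) = 1.00000000
C = S_0 * exp(-qT) * N(d1) - K * exp(-rT) * N(d2)
N(d1) = 0.38909885; N(d2) = 0.29408972
C = 28.4900 * 1.00000000 * 0.38909885 - 31.9200 * 0.99327273 * 0.29408972 = 1.7612


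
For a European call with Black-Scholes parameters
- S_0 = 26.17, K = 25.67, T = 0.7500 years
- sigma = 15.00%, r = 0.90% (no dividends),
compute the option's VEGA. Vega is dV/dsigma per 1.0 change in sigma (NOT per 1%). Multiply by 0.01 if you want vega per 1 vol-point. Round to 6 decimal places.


d1 = 0.2654134741; d2 = 0.1355096635
phi(d1) = 0.3851352571; exp(-qT) = 1.0000000000; exp(-rT) = 0.9932727301
Vega = S * exp(-qT) * phi(d1) * sqrt(T) = 26.1700 * 1.0000000000 * 0.3851352571 * 0.8660254038 = 8.728661

Answer: Vega = 8.728661


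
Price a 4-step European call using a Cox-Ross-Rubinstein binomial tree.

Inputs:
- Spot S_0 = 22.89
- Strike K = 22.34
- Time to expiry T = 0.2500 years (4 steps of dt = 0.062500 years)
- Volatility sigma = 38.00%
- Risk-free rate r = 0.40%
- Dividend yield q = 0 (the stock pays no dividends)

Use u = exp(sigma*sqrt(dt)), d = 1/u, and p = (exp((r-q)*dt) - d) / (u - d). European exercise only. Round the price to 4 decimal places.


dt = T/N = 0.062500
u = exp(sigma*sqrt(dt)) = 1.099659; d = 1/u = 0.909373
p = (exp((r-q)*dt) - d) / (u - d) = 0.477582
Discount per step: exp(-r*dt) = 0.999750
Stock lattice S(k, i) with i counting down-moves:
  k=0: S(0,0) = 22.8900
  k=1: S(1,0) = 25.1712; S(1,1) = 20.8155
  k=2: S(2,0) = 27.6797; S(2,1) = 22.8900; S(2,2) = 18.9291
  k=3: S(3,0) = 30.4383; S(3,1) = 25.1712; S(3,2) = 20.8155; S(3,3) = 17.2136
  k=4: S(4,0) = 33.4717; S(4,1) = 27.6797; S(4,2) = 22.8900; S(4,3) = 18.9291; S(4,4) = 15.6536
Terminal payoffs V(N, i) = max(S_T - K, 0):
  V(4,0) = 11.131694; V(4,1) = 5.339723; V(4,2) = 0.550000; V(4,3) = 0.000000; V(4,4) = 0.000000
Backward induction: V(k, i) = exp(-r*dt) * [p * V(k+1, i) + (1-p) * V(k+1, i+1)].
  V(3,0) = exp(-r*dt) * [p*11.131694 + (1-p)*5.339723] = 8.103837
  V(3,1) = exp(-r*dt) * [p*5.339723 + (1-p)*0.550000] = 2.836775
  V(3,2) = exp(-r*dt) * [p*0.550000 + (1-p)*0.000000] = 0.262604
  V(3,3) = exp(-r*dt) * [p*0.000000 + (1-p)*0.000000] = 0.000000
  V(2,0) = exp(-r*dt) * [p*8.103837 + (1-p)*2.836775] = 5.350890
  V(2,1) = exp(-r*dt) * [p*2.836775 + (1-p)*0.262604] = 1.491609
  V(2,2) = exp(-r*dt) * [p*0.262604 + (1-p)*0.000000] = 0.125384
  V(1,0) = exp(-r*dt) * [p*5.350890 + (1-p)*1.491609] = 3.333898
  V(1,1) = exp(-r*dt) * [p*1.491609 + (1-p)*0.125384] = 0.777674
  V(0,0) = exp(-r*dt) * [p*3.333898 + (1-p)*0.777674] = 1.997980

Answer: Price = V(0,0) = 1.9980


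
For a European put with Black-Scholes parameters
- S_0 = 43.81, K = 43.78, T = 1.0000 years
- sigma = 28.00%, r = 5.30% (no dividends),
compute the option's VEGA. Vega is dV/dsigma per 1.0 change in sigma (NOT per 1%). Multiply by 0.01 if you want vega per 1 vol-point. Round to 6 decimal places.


Answer: Vega = 16.541964

Derivation:
d1 = 0.3317321776; d2 = 0.0517321776
phi(d1) = 0.3775842139; exp(-qT) = 1.0000000000; exp(-rT) = 0.9483800125
Vega = S * exp(-qT) * phi(d1) * sqrt(T) = 43.8100 * 1.0000000000 * 0.3775842139 * 1.0000000000 = 16.541964


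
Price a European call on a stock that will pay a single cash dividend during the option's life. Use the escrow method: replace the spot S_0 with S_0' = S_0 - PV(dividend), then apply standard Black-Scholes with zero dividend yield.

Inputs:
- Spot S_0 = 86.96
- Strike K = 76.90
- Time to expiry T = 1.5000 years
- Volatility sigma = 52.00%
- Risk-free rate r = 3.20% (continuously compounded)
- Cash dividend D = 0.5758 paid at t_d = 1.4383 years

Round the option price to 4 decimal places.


Answer: Price = 27.1466

Derivation:
PV(D) = D * exp(-r * t_d) = 0.5758 * 0.95501751 = 0.54989908
S_0' = S_0 - PV(D) = 86.9600 - 0.54989908 = 86.41010092
d1 = (ln(S_0'/K) + (r + sigma^2/2)*T) / (sigma*sqrt(T)) = 0.57688420
d2 = d1 - sigma*sqrt(T) = -0.05998313
exp(-rT) = 0.95313379
N(d1) = 0.71799116; N(d2) = 0.47608453
C = S_0' * N(d1) - K * exp(-rT) * N(d2) = 86.41010092 * 0.71799116 - 76.9000 * 0.95313379 * 0.47608453 = 27.1466


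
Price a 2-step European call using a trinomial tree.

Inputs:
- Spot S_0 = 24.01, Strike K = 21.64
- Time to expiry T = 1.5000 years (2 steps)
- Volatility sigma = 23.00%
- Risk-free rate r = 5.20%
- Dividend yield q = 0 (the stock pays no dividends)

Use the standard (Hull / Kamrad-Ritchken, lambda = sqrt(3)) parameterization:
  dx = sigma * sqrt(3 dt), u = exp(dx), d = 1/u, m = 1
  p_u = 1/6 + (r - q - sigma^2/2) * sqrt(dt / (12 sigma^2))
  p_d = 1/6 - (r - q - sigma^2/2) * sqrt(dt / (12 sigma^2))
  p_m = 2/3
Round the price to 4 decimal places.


dt = T/N = 0.750000; dx = sigma*sqrt(3*dt) = 0.345000
u = exp(dx) = 1.411990; d = 1/u = 0.708220
p_u = 0.194438, p_m = 0.666667, p_d = 0.138895
Discount per step: exp(-r*dt) = 0.961751
Stock lattice S(k, j) with j the centered position index:
  k=0: S(0,+0) = 24.0100
  k=1: S(1,-1) = 17.0044; S(1,+0) = 24.0100; S(1,+1) = 33.9019
  k=2: S(2,-2) = 12.0428; S(2,-1) = 17.0044; S(2,+0) = 24.0100; S(2,+1) = 33.9019; S(2,+2) = 47.8691
Terminal payoffs V(N, j) = max(S_T - K, 0):
  V(2,-2) = 0.000000; V(2,-1) = 0.000000; V(2,+0) = 2.370000; V(2,+1) = 12.261878; V(2,+2) = 26.229110
Backward induction: V(k, j) = exp(-r*dt) * [p_u * V(k+1, j+1) + p_m * V(k+1, j) + p_d * V(k+1, j-1)]
  V(1,-1) = exp(-r*dt) * [p_u*2.370000 + p_m*0.000000 + p_d*0.000000] = 0.443193
  V(1,+0) = exp(-r*dt) * [p_u*12.261878 + p_m*2.370000 + p_d*0.000000] = 3.812553
  V(1,+1) = exp(-r*dt) * [p_u*26.229110 + p_m*12.261878 + p_d*2.370000] = 13.083380
  V(0,+0) = exp(-r*dt) * [p_u*13.083380 + p_m*3.812553 + p_d*0.443193] = 4.950295

Answer: Price = V(0,0) = 4.9503


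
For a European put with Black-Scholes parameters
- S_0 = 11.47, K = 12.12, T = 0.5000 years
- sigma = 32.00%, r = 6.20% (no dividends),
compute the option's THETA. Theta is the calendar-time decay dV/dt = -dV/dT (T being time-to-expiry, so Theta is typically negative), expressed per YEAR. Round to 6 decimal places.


Answer: Theta = -0.607774

Derivation:
d1 = 0.0065316801; d2 = -0.2197424898
phi(d1) = 0.3989337705; exp(-qT) = 1.0000000000; exp(-rT) = 0.9694755731
Theta = -S*exp(-qT)*phi(d1)*sigma/(2*sqrt(T)) + r*K*exp(-rT)*N(-d2) - q*S*exp(-qT)*N(-d1)
N(-d1) = 0.4973942552; N(-d2) = 0.5869641444; sqrt(T) = 0.7071067812
Term 1 = -11.4700 * 1.0000000000 * 0.3989337705 * 0.3200 / (2 * 0.7071067812) = -1.0353786374
Term 2 = 0.0620 * 12.1200 * 0.9694755731 * 0.5869641444 = 0.4276049785
Term 3 = 0 (no dividend yield, q = 0)
Theta = -1.0353786374 + (0.4276049785) + (0.0000000000) = -0.607774
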